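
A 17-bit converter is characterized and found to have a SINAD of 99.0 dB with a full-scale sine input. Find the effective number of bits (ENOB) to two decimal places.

ENOB = (SINAD − 1.76) / 6.02 = (99.0 − 1.76)/6.02 = 16.153.

16.15 bits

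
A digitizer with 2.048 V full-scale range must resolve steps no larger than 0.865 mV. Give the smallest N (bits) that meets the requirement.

Number of steps required ≥ 2.048 V / 0.865 mV = 2367.63.
Need 2^N ≥ 2367.63; 2^11 = 2048, 2^12 = 4096.
Minimum N = 12.

12 bits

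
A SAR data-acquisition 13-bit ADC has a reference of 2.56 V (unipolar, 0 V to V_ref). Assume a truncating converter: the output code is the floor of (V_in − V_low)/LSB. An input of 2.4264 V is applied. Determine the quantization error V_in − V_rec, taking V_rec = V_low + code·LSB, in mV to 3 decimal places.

LSB = 2.56/2^13 = 312.50 µV.
(2.4264 − 0)/0.0003125 = 7764.4800; ⌊·⌋ gives code 7764.
Reconstructed: 2.42625 V.
Difference: 0.00015 V → 0.150 mV.

0.150 mV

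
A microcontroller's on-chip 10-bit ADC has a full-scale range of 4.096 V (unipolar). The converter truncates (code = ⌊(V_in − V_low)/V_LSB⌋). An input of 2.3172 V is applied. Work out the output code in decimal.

Full-scale span = 4.096 V; LSB = 4.096/2^10 = 4.000 mV.
(V_in − V_low)/LSB = (2.3172 − 0) / 0.004 = 579.300.
⌊·⌋(579.300) = 579.

code 579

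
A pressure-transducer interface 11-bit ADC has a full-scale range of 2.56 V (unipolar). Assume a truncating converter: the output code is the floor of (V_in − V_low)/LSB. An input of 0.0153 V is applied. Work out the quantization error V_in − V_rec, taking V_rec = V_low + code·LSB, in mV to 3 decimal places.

0.300 mV

Step size: 2.56 V ÷ 2^11 = 1.250 mV.
(0.0153 − 0)/0.00125 = 12.2400; ⌊·⌋ gives code 12.
V_rec = 0 + 12·0.00125 = 0.015 V.
Difference: 0.0003 V → 0.300 mV.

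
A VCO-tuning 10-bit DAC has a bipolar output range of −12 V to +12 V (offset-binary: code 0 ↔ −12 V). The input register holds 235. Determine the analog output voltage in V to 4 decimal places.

-6.4922 V

LSB = 24 V / 2^10 = 23.438 mV.
V_out = (−12) + 235 × 0.0234375 V = -6.49219 V.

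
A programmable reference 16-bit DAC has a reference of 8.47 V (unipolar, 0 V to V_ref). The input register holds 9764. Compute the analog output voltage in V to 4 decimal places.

LSB = 8.47 V / 2^16 = 129.24 µV.
V_out = 0 + 9764 × 0.000129242 V = 1.26192 V.

1.2619 V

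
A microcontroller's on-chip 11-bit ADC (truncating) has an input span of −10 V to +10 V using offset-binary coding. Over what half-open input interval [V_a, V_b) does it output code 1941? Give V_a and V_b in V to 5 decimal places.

LSB = 20/2^11 = 9.766 mV.
V_a = V_low + 1941·LSB = 8.95508 V; V_b = V_low + 1942·LSB = 8.96484 V.

[8.95508 V, 8.96484 V)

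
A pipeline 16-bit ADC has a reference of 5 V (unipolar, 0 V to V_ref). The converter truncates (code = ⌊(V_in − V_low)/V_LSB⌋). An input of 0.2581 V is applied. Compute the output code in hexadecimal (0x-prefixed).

code 0xD36 (decimal 3382)

With 65536 levels over 5 V, one step is 76.29 µV.
(0.2581 − 0) / 7.62939e-05 = 3382.968 LSBs.
⌊·⌋(3382.968) = 3382.
In hexadecimal (0x-prefixed): 0xD36.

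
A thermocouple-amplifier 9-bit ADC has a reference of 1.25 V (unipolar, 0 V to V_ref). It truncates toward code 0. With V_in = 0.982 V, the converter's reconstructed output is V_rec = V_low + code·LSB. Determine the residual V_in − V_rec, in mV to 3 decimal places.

0.555 mV

LSB = 1.25/2^9 = 2.441 mV.
(V_in − V_low)/LSB = (0.982 − 0)/0.00244141 = 402.2272 → code 402 (floor).
Code 402 maps back to 0 + 402×0.00244141 V = 0.98144531 V.
V_in − V_rec = 0.000554687 V = 0.555 mV.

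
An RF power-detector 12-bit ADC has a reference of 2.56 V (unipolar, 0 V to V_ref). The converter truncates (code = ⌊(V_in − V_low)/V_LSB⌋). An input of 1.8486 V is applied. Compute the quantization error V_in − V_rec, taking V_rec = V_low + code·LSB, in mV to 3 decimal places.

One LSB is 2.56 V / 4096 = 0.625 mV.
(V_in − V_low)/LSB = (1.8486 − 0)/0.000625 = 2957.7600 → code 2957 (floor).
Reconstructed: 1.848125 V.
V_in − V_rec = 0.000475 V = 0.475 mV.

0.475 mV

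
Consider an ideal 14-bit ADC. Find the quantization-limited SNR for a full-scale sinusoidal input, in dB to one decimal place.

SNR ≈ 6.02·N + 1.76 dB = 6.02·14 + 1.76 = 86.04 dB.

86.0 dB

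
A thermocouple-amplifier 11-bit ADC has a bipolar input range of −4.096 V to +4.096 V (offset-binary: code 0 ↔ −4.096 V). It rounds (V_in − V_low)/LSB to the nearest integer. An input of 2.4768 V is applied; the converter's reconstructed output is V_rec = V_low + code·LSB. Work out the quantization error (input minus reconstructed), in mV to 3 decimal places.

LSB = 8.192/2^11 = 4.000 mV.
(2.4768 − (−4.096))/0.004 = 1643.2000; round gives code 1643.
V_rec = (−4.096) + 1643·0.004 = 2.476 V.
V_in − V_rec = 0.0008 V = 0.800 mV.

0.800 mV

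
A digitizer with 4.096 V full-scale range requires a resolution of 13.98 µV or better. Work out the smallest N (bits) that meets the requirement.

19 bits

Number of steps required ≥ 4.096 V / 13.98 µV = 292989.99.
Need 2^N ≥ 292989.99; 2^18 = 262144, 2^19 = 524288.
Minimum N = 19.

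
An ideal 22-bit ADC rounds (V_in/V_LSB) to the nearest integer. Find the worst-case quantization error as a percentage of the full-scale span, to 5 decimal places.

0.00001 %

Rounding → worst-case error = ½ LSB = V_FS/2^23, so 100/8388608 = 1.19209e-05 % of full scale.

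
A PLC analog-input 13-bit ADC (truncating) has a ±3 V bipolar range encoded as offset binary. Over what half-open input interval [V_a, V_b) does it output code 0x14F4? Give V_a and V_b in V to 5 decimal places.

[0.92871 V, 0.92944 V)

LSB = 6/2^13 = 0.732 mV.
Code 0x14F4 = 5364 decimal.
V_a = V_low + 5364·LSB = 0.928711 V; V_b = V_low + 5365·LSB = 0.929443 V.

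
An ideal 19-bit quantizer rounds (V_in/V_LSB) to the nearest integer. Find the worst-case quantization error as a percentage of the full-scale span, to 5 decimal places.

0.00010 %

Rounding → worst-case error = ½ LSB = V_FS/2^20, so 100/1048576 = 9.53674e-05 % of full scale.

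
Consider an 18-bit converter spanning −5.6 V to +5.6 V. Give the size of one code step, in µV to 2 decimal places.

Full-scale span = 11.2 V.
LSB = 11.2 / 2^18 = 11.2 / 262144 = 4.27246e-05 V = 42.72 µV.

42.72 µV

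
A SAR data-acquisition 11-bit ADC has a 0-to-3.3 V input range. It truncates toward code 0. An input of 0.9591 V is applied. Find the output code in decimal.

code 595

With 2048 levels over 3.3 V, one step is 1.611 mV.
Input sits at 595.223 steps above V_low.
⌊·⌋(595.223) = 595.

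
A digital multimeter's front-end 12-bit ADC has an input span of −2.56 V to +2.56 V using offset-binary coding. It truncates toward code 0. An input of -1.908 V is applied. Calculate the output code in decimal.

code 521

LSB = 5.12 V / 4096 = 1.250 mV.
(V_in − V_low)/LSB = (-1.908 − (−2.56)) / 0.00125 = 521.600.
⌊·⌋(521.600) = 521.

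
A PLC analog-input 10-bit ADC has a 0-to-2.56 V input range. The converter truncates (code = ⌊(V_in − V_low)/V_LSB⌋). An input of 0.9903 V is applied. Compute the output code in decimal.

LSB = 2.56 V / 1024 = 2.500 mV.
(0.9903 − 0) / 0.0025 = 396.120 LSBs.
Floor → code 396.

code 396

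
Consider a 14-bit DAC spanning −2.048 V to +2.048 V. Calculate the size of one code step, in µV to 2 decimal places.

250.00 µV

Full-scale span = 4.096 V.
LSB = 4.096 / 2^14 = 4.096 / 16384 = 0.00025 V = 250.00 µV.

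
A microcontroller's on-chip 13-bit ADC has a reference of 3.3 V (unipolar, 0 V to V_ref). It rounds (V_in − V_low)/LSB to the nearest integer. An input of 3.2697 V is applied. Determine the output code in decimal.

code 8117

With 8192 levels over 3.3 V, one step is 402.83 µV.
Input sits at 8116.783 steps above V_low.
round(8116.783) = 8117.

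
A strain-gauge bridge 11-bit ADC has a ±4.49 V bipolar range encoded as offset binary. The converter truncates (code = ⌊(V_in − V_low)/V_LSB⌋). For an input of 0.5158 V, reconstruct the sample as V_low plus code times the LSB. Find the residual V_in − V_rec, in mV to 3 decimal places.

2.782 mV

LSB = 8.98/2^11 = 4.385 mV.
(0.5158 − (−4.49))/0.00438477 = 1141.6346; ⌊·⌋ gives code 1141.
Code 1141 maps back to (−4.49) + 1141×0.00438477 V = 0.51301758 V.
Difference: 0.00278242 V → 2.782 mV.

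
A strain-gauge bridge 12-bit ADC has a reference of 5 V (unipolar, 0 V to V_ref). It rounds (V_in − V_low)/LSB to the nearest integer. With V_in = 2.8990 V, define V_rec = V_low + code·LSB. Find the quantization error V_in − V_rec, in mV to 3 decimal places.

One LSB is 5 V / 4096 = 1.221 mV.
Scaled input = 2374.8608 LSBs, so code = 2375.
V_rec = 0 + 2375·0.0012207 = 2.8991699 V.
Error = 2.8990 − 2.8991699 = -0.000169922 V = -0.170 mV.

-0.170 mV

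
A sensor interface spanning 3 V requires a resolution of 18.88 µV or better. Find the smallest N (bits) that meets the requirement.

Number of steps required ≥ 3 V / 18.88 µV = 158898.31.
Need 2^N ≥ 158898.31; 2^17 = 131072, 2^18 = 262144.
Minimum N = 18.

18 bits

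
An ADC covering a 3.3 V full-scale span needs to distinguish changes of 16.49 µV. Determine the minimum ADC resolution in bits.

18 bits

Number of steps required ≥ 3.3 V / 16.49 µV = 200121.29.
Need 2^N ≥ 200121.29; 2^17 = 131072, 2^18 = 262144.
Minimum N = 18.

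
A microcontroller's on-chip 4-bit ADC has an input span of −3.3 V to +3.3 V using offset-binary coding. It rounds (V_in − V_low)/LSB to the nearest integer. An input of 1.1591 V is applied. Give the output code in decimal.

code 11

LSB = 6.6 V / 16 = 412.500 mV.
Input sits at 10.810 steps above V_low.
So the output code is 11.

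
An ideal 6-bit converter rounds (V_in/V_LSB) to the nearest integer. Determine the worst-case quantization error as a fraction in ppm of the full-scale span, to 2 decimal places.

7812.50 ppm

Rounding → worst-case error = ½ LSB = V_FS/2^7, so 1e+06/128 = 7812.5 ppm of full scale.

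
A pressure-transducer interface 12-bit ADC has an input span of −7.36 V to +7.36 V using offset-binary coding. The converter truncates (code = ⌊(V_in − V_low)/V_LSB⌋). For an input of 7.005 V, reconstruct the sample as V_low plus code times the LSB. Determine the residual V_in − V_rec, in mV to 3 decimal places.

0.781 mV

One LSB is 14.72 V / 4096 = 3.594 mV.
(7.005 − (−7.36))/0.00359375 = 3997.2174; ⌊·⌋ gives code 3997.
Code 3997 maps back to (−7.36) + 3997×0.00359375 V = 7.0042187 V.
Error = 7.005 − 7.0042187 = 0.00078125 V = 0.781 mV.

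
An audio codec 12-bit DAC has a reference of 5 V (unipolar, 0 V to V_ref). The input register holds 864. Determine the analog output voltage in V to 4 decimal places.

LSB = 5 V / 2^12 = 1.221 mV.
V_out = 0 + 864 × 0.0012207 V = 1.05469 V.

1.0547 V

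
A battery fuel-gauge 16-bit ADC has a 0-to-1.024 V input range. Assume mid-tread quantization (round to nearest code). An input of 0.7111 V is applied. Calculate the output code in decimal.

code 45510

LSB = 1.024 V / 65536 = 15.62 µV.
Input sits at 45510.400 steps above V_low.
So the output code is 45510.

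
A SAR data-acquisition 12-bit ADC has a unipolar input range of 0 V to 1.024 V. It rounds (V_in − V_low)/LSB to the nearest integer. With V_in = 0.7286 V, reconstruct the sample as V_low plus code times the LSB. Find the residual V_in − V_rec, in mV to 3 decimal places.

One LSB is 1.024 V / 4096 = 250.00 µV.
(V_in − V_low)/LSB = (0.7286 − 0)/0.00025 = 2914.4000 → code 2914 (round).
Code 2914 maps back to 0 + 2914×0.00025 V = 0.7285 V.
Difference: 0.0001 V → 0.100 mV.

0.100 mV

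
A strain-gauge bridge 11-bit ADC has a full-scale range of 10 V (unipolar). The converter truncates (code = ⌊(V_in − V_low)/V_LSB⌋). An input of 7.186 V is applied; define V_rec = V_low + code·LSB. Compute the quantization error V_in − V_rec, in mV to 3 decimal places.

Step size: 10 V ÷ 2^11 = 4.883 mV.
(V_in − V_low)/LSB = (7.186 − 0)/0.00488281 = 1471.6928 → code 1471 (floor).
Reconstructed: 7.1826172 V.
Error = 7.186 − 7.1826172 = 0.00338281 V = 3.383 mV.

3.383 mV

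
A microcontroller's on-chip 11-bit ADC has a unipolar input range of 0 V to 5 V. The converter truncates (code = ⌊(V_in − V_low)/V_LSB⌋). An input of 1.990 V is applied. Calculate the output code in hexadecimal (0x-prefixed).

code 0x32F (decimal 815)

LSB = 5 V / 2048 = 2.441 mV.
Input sits at 815.104 steps above V_low.
⌊·⌋(815.104) = 815.
In hexadecimal (0x-prefixed): 0x32F.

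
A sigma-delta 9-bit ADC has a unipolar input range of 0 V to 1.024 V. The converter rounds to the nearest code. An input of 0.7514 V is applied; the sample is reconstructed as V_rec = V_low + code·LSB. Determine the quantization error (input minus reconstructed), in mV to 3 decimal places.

LSB = 1.024/2^9 = 2.000 mV.
(V_in − V_low)/LSB = (0.7514 − 0)/0.002 = 375.7000 → code 376 (round).
V_rec = 0 + 376·0.002 = 0.752 V.
Difference: -0.0006 V → -0.600 mV.

-0.600 mV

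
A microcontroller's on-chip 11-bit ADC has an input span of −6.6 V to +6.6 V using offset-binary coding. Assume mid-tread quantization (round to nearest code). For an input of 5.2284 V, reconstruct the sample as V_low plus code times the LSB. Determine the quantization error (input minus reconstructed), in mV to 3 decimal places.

One LSB is 13.2 V / 2048 = 6.445 mV.
Scaled input = 1835.1942 LSBs, so code = 1835.
Code 1835 maps back to (−6.6) + 1835×0.00644531 V = 5.2271484 V.
Error = 5.2284 − 5.2271484 = 0.00125156 V = 1.252 mV.

1.252 mV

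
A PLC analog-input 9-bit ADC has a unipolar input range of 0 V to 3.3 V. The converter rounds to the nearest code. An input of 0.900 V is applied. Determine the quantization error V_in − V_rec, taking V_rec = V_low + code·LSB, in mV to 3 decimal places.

-2.344 mV

Step size: 3.3 V ÷ 2^9 = 6.445 mV.
Scaled input = 139.6364 LSBs, so code = 140.
Reconstructed: 0.90234375 V.
Error = 0.900 − 0.90234375 = -0.00234375 V = -2.344 mV.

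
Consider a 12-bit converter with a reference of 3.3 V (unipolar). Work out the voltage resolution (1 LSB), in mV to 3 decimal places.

0.806 mV

Full-scale span = 3.3 V.
LSB = 3.3 / 2^12 = 3.3 / 4096 = 0.000805664 V = 0.806 mV.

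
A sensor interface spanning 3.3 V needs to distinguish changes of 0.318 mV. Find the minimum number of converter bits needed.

14 bits

Number of steps required ≥ 3.3 V / 0.318 mV = 10377.36.
Need 2^N ≥ 10377.36; 2^13 = 8192, 2^14 = 16384.
Minimum N = 14.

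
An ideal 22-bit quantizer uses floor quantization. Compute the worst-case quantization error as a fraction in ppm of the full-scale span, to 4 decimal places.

0.2384 ppm

Truncating → worst-case error = 1 LSB = V_FS/2^22, so 1e+06/4194304 = 0.238419 ppm of full scale.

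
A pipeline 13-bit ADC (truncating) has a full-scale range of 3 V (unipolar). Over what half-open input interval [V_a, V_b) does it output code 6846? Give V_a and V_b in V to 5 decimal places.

LSB = 3/2^13 = 366.21 µV.
V_a = V_low + 6846·LSB = 2.50708 V; V_b = V_low + 6847·LSB = 2.50745 V.

[2.50708 V, 2.50745 V)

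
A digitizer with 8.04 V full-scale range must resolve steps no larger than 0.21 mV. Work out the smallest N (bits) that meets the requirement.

16 bits

Number of steps required ≥ 8.04 V / 0.21 mV = 38285.71.
Need 2^N ≥ 38285.71; 2^15 = 32768, 2^16 = 65536.
Minimum N = 16.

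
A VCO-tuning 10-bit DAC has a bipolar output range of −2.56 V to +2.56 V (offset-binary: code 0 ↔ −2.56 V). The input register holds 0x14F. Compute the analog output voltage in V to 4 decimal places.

-0.8850 V

LSB = 5.12 V / 2^10 = 5.000 mV.
Code 0x14F = 335 decimal.
V_out = (−2.56) + 335 × 0.005 V = -0.885 V.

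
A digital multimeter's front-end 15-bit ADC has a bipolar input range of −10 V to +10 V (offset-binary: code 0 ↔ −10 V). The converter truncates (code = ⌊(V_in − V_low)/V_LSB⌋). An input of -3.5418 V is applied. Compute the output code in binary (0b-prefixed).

Full-scale span = 20 V; LSB = 20/2^15 = 0.610 mV.
Input sits at 10581.115 steps above V_low.
So the output code is 10581.
In binary (0b-prefixed): 0b10100101010101.

code 0b10100101010101 (decimal 10581)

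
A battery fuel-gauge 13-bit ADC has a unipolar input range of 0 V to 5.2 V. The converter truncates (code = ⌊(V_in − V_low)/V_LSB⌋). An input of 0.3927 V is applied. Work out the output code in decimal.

With 8192 levels over 5.2 V, one step is 0.635 mV.
(V_in − V_low)/LSB = (0.3927 − 0) / 0.000634766 = 618.654.
So the output code is 618.

code 618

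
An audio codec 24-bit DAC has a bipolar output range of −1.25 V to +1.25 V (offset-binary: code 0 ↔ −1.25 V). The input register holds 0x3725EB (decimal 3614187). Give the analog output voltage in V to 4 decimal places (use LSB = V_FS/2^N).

-0.7114 V

LSB = 2.5 V / 2^24 = 0.15 µV.
Code 0x3725EB = 3614187 decimal.
V_out = (−1.25) + 3614187 × 1.49012e-07 V = -0.711444 V.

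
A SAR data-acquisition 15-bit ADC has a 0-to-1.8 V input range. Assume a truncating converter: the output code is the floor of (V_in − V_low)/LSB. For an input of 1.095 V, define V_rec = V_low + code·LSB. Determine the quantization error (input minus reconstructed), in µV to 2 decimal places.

LSB = 1.8/2^15 = 54.93 µV.
(1.095 − 0)/5.49316e-05 = 19933.8667; ⌊·⌋ gives code 19933.
Reconstructed: 1.0949524 V.
V_in − V_rec = 4.76074e-05 V = 47.61 µV.

47.61 µV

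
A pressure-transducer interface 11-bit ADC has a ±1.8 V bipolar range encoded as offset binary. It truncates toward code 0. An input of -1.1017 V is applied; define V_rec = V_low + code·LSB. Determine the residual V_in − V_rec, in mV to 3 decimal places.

LSB = 3.6/2^11 = 1.758 mV.
(-1.1017 − (−1.8))/0.00175781 = 397.2551; ⌊·⌋ gives code 397.
Code 397 maps back to (−1.8) + 397×0.00175781 V = -1.1021484 V.
Error = -1.1017 − (−1.1021484) = 0.000448437 V = 0.448 mV.

0.448 mV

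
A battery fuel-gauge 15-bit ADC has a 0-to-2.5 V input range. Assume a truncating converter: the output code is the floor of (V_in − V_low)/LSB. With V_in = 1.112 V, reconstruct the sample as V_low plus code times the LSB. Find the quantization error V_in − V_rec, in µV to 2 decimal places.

15.75 µV

One LSB is 2.5 V / 32768 = 76.29 µV.
(1.112 − 0)/7.62939e-05 = 14575.2064; ⌊·⌋ gives code 14575.
Code 14575 maps back to 0 + 14575×7.62939e-05 V = 1.1119843 V.
Error = 1.112 − 1.1119843 = 1.57471e-05 V = 15.75 µV.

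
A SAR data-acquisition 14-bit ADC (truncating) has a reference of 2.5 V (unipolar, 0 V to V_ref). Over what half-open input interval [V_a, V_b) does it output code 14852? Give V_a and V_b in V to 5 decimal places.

LSB = 2.5/2^14 = 152.59 µV.
V_a = V_low + 14852·LSB = 2.26624 V; V_b = V_low + 14853·LSB = 2.26639 V.

[2.26624 V, 2.26639 V)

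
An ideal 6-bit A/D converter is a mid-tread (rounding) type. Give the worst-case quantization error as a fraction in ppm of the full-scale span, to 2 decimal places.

Rounding → worst-case error = ½ LSB = V_FS/2^7, so 1e+06/128 = 7812.5 ppm of full scale.

7812.50 ppm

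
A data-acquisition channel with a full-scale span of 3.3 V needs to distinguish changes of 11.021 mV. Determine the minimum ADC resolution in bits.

9 bits

Number of steps required ≥ 3.3 V / 11.021 mV = 299.43.
Need 2^N ≥ 299.43; 2^8 = 256, 2^9 = 512.
Minimum N = 9.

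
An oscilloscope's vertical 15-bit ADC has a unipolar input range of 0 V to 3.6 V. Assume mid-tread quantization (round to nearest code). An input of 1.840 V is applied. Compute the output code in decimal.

code 16748

With 32768 levels over 3.6 V, one step is 109.86 µV.
(V_in − V_low)/LSB = (1.840 − 0) / 0.000109863 = 16748.089.
So the output code is 16748.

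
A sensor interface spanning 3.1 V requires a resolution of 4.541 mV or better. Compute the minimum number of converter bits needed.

Number of steps required ≥ 3.1 V / 4.541 mV = 682.67.
Need 2^N ≥ 682.67; 2^9 = 512, 2^10 = 1024.
Minimum N = 10.

10 bits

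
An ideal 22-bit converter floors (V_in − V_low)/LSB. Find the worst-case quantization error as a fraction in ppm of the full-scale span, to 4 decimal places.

Truncating → worst-case error = 1 LSB = V_FS/2^22, so 1e+06/4194304 = 0.238419 ppm of full scale.

0.2384 ppm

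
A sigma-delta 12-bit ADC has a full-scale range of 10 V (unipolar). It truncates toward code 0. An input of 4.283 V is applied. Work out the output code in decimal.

code 1754

Full-scale span = 10 V; LSB = 10/2^12 = 2.441 mV.
(V_in − V_low)/LSB = (4.283 − 0) / 0.00244141 = 1754.317.
⌊·⌋(1754.317) = 1754.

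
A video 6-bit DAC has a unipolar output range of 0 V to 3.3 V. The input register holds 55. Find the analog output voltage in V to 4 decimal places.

2.8359 V

LSB = 3.3 V / 2^6 = 51.562 mV.
V_out = 0 + 55 × 0.0515625 V = 2.83594 V.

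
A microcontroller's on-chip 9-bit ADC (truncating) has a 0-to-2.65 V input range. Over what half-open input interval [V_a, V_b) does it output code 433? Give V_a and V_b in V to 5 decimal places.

[2.24111 V, 2.24629 V)

LSB = 2.65/2^9 = 5.176 mV.
V_a = V_low + 433·LSB = 2.24111 V; V_b = V_low + 434·LSB = 2.24629 V.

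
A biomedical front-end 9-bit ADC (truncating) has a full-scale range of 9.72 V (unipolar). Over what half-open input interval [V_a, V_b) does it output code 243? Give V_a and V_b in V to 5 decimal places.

LSB = 9.72/2^9 = 18.984 mV.
V_a = V_low + 243·LSB = 4.6132 V; V_b = V_low + 244·LSB = 4.63219 V.

[4.61320 V, 4.63219 V)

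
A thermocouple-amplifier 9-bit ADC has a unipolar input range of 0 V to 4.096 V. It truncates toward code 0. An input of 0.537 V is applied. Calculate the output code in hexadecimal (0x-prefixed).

code 0x43 (decimal 67)

LSB = 4.096 V / 512 = 8.000 mV.
Input sits at 67.125 steps above V_low.
Floor → code 67.
In hexadecimal (0x-prefixed): 0x43.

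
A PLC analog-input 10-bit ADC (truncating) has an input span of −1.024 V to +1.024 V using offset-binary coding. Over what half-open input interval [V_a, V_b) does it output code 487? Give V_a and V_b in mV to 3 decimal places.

LSB = 2.048/2^10 = 2.000 mV.
V_a = V_low + 487·LSB = -0.05 V; V_b = V_low + 488·LSB = -0.048 V.

[-50.000 mV, -48.000 mV)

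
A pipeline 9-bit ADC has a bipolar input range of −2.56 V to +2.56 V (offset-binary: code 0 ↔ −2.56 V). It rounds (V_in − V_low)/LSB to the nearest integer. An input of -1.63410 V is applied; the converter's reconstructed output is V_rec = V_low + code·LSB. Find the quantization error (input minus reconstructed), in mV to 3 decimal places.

One LSB is 5.12 V / 512 = 10.000 mV.
(-1.63410 − (−2.56))/0.01 = 92.5900; round gives code 93.
Code 93 maps back to (−2.56) + 93×0.01 V = -1.63 V.
Difference: -0.0041 V → -4.100 mV.

-4.100 mV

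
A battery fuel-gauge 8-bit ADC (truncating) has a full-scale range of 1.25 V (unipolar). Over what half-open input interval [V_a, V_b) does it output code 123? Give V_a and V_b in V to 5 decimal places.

LSB = 1.25/2^8 = 4.883 mV.
V_a = V_low + 123·LSB = 0.600586 V; V_b = V_low + 124·LSB = 0.605469 V.

[0.60059 V, 0.60547 V)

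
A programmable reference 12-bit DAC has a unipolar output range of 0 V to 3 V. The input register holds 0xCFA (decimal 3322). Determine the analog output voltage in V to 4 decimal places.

2.4331 V

LSB = 3 V / 2^12 = 0.732 mV.
Code 0xCFA = 3322 decimal.
V_out = 0 + 3322 × 0.000732422 V = 2.43311 V.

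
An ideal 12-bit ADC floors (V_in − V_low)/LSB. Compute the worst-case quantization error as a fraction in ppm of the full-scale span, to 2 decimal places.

244.14 ppm

Truncating → worst-case error = 1 LSB = V_FS/2^12, so 1e+06/4096 = 244.141 ppm of full scale.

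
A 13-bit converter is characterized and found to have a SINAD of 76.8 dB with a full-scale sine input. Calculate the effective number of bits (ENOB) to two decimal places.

12.47 bits

ENOB = (SINAD − 1.76) / 6.02 = (76.8 − 1.76)/6.02 = 12.465.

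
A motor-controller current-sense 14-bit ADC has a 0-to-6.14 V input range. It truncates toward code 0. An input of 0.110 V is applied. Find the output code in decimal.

code 293

Full-scale span = 6.14 V; LSB = 6.14/2^14 = 374.76 µV.
Input sits at 293.524 steps above V_low.
So the output code is 293.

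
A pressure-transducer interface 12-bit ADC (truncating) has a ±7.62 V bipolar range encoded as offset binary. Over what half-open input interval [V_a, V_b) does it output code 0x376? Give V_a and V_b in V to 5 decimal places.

LSB = 15.24/2^12 = 3.721 mV.
Code 0x376 = 886 decimal.
V_a = V_low + 886·LSB = -4.32346 V; V_b = V_low + 887·LSB = -4.31974 V.

[-4.32346 V, -4.31974 V)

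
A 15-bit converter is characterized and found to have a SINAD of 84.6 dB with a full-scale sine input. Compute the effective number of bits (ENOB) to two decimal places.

13.76 bits

ENOB = (SINAD − 1.76) / 6.02 = (84.6 − 1.76)/6.02 = 13.761.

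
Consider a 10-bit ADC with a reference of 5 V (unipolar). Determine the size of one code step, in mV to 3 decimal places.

4.883 mV

Full-scale span = 5 V.
LSB = 5 / 2^10 = 5 / 1024 = 0.00488281 V = 4.883 mV.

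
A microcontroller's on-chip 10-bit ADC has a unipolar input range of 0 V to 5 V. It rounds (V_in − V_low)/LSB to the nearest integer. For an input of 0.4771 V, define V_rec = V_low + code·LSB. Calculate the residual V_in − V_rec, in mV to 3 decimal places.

-1.416 mV

LSB = 5/2^10 = 4.883 mV.
(0.4771 − 0)/0.00488281 = 97.7101; round gives code 98.
V_rec = 0 + 98·0.00488281 = 0.47851562 V.
Error = 0.4771 − 0.47851562 = -0.00141562 V = -1.416 mV.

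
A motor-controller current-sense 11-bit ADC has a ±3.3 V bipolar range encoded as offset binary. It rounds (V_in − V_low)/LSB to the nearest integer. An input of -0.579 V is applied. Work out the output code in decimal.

Full-scale span = 6.6 V; LSB = 6.6/2^11 = 3.223 mV.
Input sits at 844.335 steps above V_low.
Round → code 844.

code 844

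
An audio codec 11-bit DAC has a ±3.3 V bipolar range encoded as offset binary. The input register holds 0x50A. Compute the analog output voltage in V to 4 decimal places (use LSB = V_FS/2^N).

LSB = 6.6 V / 2^11 = 3.223 mV.
Code 0x50A = 1290 decimal.
V_out = (−3.3) + 1290 × 0.00322266 V = 0.857227 V.

0.8572 V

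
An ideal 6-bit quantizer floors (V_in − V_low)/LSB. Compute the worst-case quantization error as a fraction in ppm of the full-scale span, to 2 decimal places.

15625.00 ppm

Truncating → worst-case error = 1 LSB = V_FS/2^6, so 1e+06/64 = 15625 ppm of full scale.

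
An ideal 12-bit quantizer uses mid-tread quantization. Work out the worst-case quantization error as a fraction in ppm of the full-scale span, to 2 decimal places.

Rounding → worst-case error = ½ LSB = V_FS/2^13, so 1e+06/8192 = 122.07 ppm of full scale.

122.07 ppm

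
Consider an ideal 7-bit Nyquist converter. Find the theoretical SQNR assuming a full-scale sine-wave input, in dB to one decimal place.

SNR ≈ 6.02·N + 1.76 dB = 6.02·7 + 1.76 = 43.90 dB.

43.9 dB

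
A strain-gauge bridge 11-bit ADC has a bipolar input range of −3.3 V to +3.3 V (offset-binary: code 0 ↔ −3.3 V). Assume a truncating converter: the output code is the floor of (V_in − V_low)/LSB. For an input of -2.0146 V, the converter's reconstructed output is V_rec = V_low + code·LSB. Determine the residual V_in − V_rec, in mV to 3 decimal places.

Step size: 6.6 V ÷ 2^11 = 3.223 mV.
(V_in − V_low)/LSB = (-2.0146 − (−3.3))/0.00322266 = 398.8635 → code 398 (floor).
V_rec = (−3.3) + 398·0.00322266 = -2.0173828 V.
Error = -2.0146 − (−2.0173828) = 0.00278281 V = 2.783 mV.

2.783 mV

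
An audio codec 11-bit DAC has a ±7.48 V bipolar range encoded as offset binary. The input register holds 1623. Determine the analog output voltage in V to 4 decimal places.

LSB = 14.96 V / 2^11 = 7.305 mV.
V_out = (−7.48) + 1623 × 0.00730469 V = 4.37551 V.

4.3755 V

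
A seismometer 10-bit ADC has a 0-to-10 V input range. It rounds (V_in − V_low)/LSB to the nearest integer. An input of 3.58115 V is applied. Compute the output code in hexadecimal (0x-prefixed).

code 0x16F (decimal 367)

LSB = 10 V / 1024 = 9.766 mV.
Input sits at 366.710 steps above V_low.
Round → code 367.
In hexadecimal (0x-prefixed): 0x16F.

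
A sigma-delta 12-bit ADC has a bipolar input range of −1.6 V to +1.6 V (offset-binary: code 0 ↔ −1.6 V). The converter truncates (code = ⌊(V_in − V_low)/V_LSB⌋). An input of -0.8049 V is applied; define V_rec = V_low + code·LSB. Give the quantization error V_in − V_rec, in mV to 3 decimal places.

LSB = 3.2/2^12 = 0.781 mV.
(V_in − V_low)/LSB = (-0.8049 − (−1.6))/0.00078125 = 1017.7280 → code 1017 (floor).
Code 1017 maps back to (−1.6) + 1017×0.00078125 V = -0.80546875 V.
Difference: 0.00056875 V → 0.569 mV.

0.569 mV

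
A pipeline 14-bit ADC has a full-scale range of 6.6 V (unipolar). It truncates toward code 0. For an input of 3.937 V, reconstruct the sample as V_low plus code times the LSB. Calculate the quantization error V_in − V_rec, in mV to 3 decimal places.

One LSB is 6.6 V / 16384 = 402.83 µV.
(3.937 − 0)/0.000402832 = 9773.3042; ⌊·⌋ gives code 9773.
V_rec = 0 + 9773·0.000402832 = 3.9368774 V.
Error = 3.937 − 3.9368774 = 0.000122559 V = 0.123 mV.

0.123 mV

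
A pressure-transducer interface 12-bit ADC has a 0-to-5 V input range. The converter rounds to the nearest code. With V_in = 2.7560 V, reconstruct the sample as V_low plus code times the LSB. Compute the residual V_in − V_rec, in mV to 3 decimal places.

LSB = 5/2^12 = 1.221 mV.
(2.7560 − 0)/0.0012207 = 2257.7152; round gives code 2258.
Reconstructed: 2.7563477 V.
V_in − V_rec = -0.000347656 V = -0.348 mV.

-0.348 mV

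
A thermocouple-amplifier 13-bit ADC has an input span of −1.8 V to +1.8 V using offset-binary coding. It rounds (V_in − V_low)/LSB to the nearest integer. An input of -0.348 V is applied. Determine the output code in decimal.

Full-scale span = 3.6 V; LSB = 3.6/2^13 = 439.45 µV.
(V_in − V_low)/LSB = (-0.348 − (−1.8)) / 0.000439453 = 3304.107.
So the output code is 3304.

code 3304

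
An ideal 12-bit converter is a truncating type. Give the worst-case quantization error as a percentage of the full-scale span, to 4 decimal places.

Truncating → worst-case error = 1 LSB = V_FS/2^12, so 100/4096 = 0.0244141 % of full scale.

0.0244 %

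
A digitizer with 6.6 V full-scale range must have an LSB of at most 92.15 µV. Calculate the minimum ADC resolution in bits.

17 bits

Number of steps required ≥ 6.6 V / 92.15 µV = 71622.35.
Need 2^N ≥ 71622.35; 2^16 = 65536, 2^17 = 131072.
Minimum N = 17.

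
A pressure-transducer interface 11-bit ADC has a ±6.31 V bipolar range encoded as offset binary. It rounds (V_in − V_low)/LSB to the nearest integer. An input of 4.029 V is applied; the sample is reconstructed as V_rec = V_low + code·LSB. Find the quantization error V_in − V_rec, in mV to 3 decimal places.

-1.020 mV

LSB = 12.62/2^11 = 6.162 mV.
Scaled input = 1677.8345 LSBs, so code = 1678.
Reconstructed: 4.0300195 V.
Error = 4.029 − 4.0300195 = -0.00101953 V = -1.020 mV.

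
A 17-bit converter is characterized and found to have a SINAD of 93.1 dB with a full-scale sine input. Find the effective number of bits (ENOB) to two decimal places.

15.17 bits

ENOB = (SINAD − 1.76) / 6.02 = (93.1 − 1.76)/6.02 = 15.173.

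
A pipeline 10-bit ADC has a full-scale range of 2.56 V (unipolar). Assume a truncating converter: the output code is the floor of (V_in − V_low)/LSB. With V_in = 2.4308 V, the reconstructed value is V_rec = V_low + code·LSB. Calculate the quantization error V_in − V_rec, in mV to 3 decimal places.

LSB = 2.56/2^10 = 2.500 mV.
Scaled input = 972.3200 LSBs, so code = 972.
Code 972 maps back to 0 + 972×0.0025 V = 2.43 V.
Error = 2.4308 − 2.43 = 0.0008 V = 0.800 mV.

0.800 mV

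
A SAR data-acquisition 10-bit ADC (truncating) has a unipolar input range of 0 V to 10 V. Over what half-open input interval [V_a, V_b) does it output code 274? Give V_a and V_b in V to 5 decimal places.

[2.67578 V, 2.68555 V)

LSB = 10/2^10 = 9.766 mV.
V_a = V_low + 274·LSB = 2.67578 V; V_b = V_low + 275·LSB = 2.68555 V.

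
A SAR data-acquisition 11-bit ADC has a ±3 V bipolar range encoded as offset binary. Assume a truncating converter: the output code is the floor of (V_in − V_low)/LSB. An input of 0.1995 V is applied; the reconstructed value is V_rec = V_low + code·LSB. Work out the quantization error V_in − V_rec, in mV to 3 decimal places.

One LSB is 6 V / 2048 = 2.930 mV.
(0.1995 − (−3))/0.00292969 = 1092.0960; ⌊·⌋ gives code 1092.
V_rec = (−3) + 1092·0.00292969 = 0.19921875 V.
Error = 0.1995 − 0.19921875 = 0.00028125 V = 0.281 mV.

0.281 mV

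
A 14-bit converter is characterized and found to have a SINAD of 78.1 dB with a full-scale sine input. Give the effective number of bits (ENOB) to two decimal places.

ENOB = (SINAD − 1.76) / 6.02 = (78.1 − 1.76)/6.02 = 12.681.

12.68 bits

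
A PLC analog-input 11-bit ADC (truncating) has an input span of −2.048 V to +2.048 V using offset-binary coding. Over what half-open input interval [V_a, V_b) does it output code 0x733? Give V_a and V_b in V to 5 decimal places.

[1.63800 V, 1.64000 V)

LSB = 4.096/2^11 = 2.000 mV.
Code 0x733 = 1843 decimal.
V_a = V_low + 1843·LSB = 1.638 V; V_b = V_low + 1844·LSB = 1.64 V.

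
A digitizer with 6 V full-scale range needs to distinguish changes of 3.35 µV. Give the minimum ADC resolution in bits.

Number of steps required ≥ 6 V / 3.35 µV = 1791044.78.
Need 2^N ≥ 1791044.78; 2^20 = 1048576, 2^21 = 2097152.
Minimum N = 21.

21 bits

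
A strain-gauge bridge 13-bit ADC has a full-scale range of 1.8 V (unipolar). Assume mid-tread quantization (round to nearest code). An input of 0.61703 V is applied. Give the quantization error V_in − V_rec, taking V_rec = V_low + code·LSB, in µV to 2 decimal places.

37.81 µV

Step size: 1.8 V ÷ 2^13 = 219.73 µV.
Scaled input = 2808.1721 LSBs, so code = 2808.
Reconstructed: 0.61699219 V.
V_in − V_rec = 3.78125e-05 V = 37.81 µV.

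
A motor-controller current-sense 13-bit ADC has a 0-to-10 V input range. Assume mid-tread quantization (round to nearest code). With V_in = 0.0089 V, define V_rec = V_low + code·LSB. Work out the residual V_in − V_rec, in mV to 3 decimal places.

0.355 mV

One LSB is 10 V / 8192 = 1.221 mV.
(V_in − V_low)/LSB = (0.0089 − 0)/0.0012207 = 7.2909 → code 7 (round).
V_rec = 0 + 7·0.0012207 = 0.0085449219 V.
Error = 0.0089 − 0.0085449219 = 0.000355078 V = 0.355 mV.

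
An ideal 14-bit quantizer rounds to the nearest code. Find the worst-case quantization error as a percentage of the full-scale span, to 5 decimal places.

0.00305 %

Rounding → worst-case error = ½ LSB = V_FS/2^15, so 100/32768 = 0.00305176 % of full scale.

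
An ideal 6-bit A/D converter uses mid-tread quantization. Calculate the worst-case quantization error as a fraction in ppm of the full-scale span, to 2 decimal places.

Rounding → worst-case error = ½ LSB = V_FS/2^7, so 1e+06/128 = 7812.5 ppm of full scale.

7812.50 ppm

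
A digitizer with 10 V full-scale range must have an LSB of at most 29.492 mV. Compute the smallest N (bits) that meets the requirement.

9 bits

Number of steps required ≥ 10 V / 29.492 mV = 339.08.
Need 2^N ≥ 339.08; 2^8 = 256, 2^9 = 512.
Minimum N = 9.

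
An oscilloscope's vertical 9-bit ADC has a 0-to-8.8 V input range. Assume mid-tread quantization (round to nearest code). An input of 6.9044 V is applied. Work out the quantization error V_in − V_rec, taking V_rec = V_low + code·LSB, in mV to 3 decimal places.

-4.975 mV

Step size: 8.8 V ÷ 2^9 = 17.188 mV.
Scaled input = 401.7105 LSBs, so code = 402.
Reconstructed: 6.909375 V.
Difference: -0.004975 V → -4.975 mV.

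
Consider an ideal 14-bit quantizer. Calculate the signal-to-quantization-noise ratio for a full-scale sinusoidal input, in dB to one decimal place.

SNR ≈ 6.02·N + 1.76 dB = 6.02·14 + 1.76 = 86.04 dB.

86.0 dB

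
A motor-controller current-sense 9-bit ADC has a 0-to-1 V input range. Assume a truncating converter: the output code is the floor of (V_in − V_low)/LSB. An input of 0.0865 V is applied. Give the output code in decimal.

Full-scale span = 1 V; LSB = 1/2^9 = 1.953 mV.
(V_in − V_low)/LSB = (0.0865 − 0) / 0.00195312 = 44.288.
Floor → code 44.

code 44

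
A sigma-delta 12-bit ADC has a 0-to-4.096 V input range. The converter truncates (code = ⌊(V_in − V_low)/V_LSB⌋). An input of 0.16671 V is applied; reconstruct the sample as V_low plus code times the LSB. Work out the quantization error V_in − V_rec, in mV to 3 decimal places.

0.710 mV

Step size: 4.096 V ÷ 2^12 = 1.000 mV.
(0.16671 − 0)/0.001 = 166.7100; ⌊·⌋ gives code 166.
Reconstructed: 0.166 V.
V_in − V_rec = 0.00071 V = 0.710 mV.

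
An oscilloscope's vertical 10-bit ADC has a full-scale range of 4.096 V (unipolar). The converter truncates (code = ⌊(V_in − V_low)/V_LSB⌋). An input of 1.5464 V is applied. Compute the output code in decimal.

Full-scale span = 4.096 V; LSB = 4.096/2^10 = 4.000 mV.
(1.5464 − 0) / 0.004 = 386.600 LSBs.
⌊·⌋(386.600) = 386.

code 386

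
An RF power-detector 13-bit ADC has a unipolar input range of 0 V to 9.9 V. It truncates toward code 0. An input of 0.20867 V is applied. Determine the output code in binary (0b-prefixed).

code 0b10101100 (decimal 172)

Full-scale span = 9.9 V; LSB = 9.9/2^13 = 1.208 mV.
(V_in − V_low)/LSB = (0.20867 − 0) / 0.0012085 = 172.669.
So the output code is 172.
In binary (0b-prefixed): 0b10101100.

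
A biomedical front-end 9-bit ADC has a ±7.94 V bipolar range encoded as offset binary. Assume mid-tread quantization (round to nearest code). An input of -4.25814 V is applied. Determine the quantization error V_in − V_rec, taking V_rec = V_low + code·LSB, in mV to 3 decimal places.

-8.999 mV

One LSB is 15.88 V / 512 = 31.016 mV.
Scaled input = 118.7098 LSBs, so code = 119.
Code 119 maps back to (−7.94) + 119×0.0310156 V = -4.2491406 V.
V_in − V_rec = -0.00899938 V = -8.999 mV.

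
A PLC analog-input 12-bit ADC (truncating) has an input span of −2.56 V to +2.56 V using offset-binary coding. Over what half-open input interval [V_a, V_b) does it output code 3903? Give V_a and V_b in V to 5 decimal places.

[2.31875 V, 2.32000 V)

LSB = 5.12/2^12 = 1.250 mV.
V_a = V_low + 3903·LSB = 2.31875 V; V_b = V_low + 3904·LSB = 2.32 V.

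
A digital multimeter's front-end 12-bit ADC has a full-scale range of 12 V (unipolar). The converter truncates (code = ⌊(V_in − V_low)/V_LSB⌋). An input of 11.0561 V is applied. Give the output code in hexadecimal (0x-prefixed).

Full-scale span = 12 V; LSB = 12/2^12 = 2.930 mV.
(11.0561 − 0) / 0.00292969 = 3773.815 LSBs.
⌊·⌋(3773.815) = 3773.
In hexadecimal (0x-prefixed): 0xEBD.

code 0xEBD (decimal 3773)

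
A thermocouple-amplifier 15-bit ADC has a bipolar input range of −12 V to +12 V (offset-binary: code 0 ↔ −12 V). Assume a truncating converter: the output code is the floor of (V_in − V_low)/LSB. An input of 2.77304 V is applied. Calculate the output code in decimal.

With 32768 levels over 24 V, one step is 0.732 mV.
Input sits at 20170.124 steps above V_low.
So the output code is 20170.

code 20170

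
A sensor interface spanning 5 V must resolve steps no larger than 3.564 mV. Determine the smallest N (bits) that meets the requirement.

Number of steps required ≥ 5 V / 3.564 mV = 1402.92.
Need 2^N ≥ 1402.92; 2^10 = 1024, 2^11 = 2048.
Minimum N = 11.

11 bits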